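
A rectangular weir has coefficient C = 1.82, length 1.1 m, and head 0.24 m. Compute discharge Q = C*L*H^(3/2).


Q = C * L * H^(3/2) = 1.82 * 1.1 * 0.24^1.5 = 1.82 * 1.1 * 0.117576

0.2354 m^3/s


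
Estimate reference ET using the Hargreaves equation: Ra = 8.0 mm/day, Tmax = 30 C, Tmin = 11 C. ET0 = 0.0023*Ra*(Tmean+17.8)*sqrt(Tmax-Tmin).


Tmean = (Tmax + Tmin)/2 = (30 + 11)/2 = 20.5
ET0 = 0.0023 * 8.0 * (20.5 + 17.8) * sqrt(30 - 11)
ET0 = 0.0023 * 8.0 * 38.3 * 4.358899

3.0718 mm/day


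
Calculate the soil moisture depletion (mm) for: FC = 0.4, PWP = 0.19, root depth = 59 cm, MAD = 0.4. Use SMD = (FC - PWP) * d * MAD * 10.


SMD = (FC - PWP) * d * MAD * 10
SMD = (0.4 - 0.19) * 59 * 0.4 * 10
SMD = 0.2100 * 59 * 0.4 * 10

49.5600 mm


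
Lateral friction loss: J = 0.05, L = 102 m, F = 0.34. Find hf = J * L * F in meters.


hf = J * L * F = 0.05 * 102 * 0.34 = 1.7340 m

1.7340 m


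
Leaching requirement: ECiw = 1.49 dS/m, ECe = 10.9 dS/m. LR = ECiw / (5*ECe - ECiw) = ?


LR = ECiw / (5*ECe - ECiw)
LR = 1.49 / (5*10.9 - 1.49)
LR = 1.49 / 53.0100

0.0281


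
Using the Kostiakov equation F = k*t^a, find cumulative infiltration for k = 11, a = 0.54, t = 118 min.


F = k * t^a = 11 * 118^0.54
F = 11 * 13.146686

144.6135 mm


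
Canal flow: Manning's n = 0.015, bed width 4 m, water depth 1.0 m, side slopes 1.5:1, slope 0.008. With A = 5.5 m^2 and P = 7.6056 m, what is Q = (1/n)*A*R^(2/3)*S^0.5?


R = A/P = 5.5/7.6056 = 0.723151
Q = (1/0.015) * 5.5 * 0.723151^(2/3) * 0.008^0.5

26.4222 m^3/s


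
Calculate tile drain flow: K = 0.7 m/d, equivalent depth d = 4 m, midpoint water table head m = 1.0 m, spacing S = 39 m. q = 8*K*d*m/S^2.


q = 8*K*d*m/S^2
q = 8*0.7*4*1.0/39^2
q = 22.4000 / 1521

0.0147 m/d


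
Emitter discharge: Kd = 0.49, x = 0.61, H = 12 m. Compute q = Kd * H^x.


q = Kd * H^x = 0.49 * 12^0.61 = 0.49 * 4.553031

2.2310 L/h


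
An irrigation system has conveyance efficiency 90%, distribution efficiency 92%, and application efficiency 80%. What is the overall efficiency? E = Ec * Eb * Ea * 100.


Ec = 0.9, Eb = 0.92, Ea = 0.8
E = 0.9 * 0.92 * 0.8 * 100 = 66.2400%

66.2400 %


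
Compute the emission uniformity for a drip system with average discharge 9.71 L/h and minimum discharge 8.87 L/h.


EU = (q_min/q_avg)*100 = (8.87/9.71)*100 = 91.3491%

91.3491 %


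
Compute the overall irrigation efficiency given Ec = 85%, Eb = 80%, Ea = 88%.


Ec = 0.85, Eb = 0.8, Ea = 0.88
E = 0.85 * 0.8 * 0.88 * 100 = 59.8400%

59.8400 %


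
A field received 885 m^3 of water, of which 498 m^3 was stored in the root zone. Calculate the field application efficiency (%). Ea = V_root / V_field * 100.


Ea = V_root / V_field * 100 = 498 / 885 * 100 = 56.2712%

56.2712 %


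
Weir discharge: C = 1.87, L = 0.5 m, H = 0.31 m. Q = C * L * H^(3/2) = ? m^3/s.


Q = C * L * H^(3/2) = 1.87 * 0.5 * 0.31^1.5 = 1.87 * 0.5 * 0.172601

0.1614 m^3/s


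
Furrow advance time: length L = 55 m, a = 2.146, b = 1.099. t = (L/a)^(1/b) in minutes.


t = (L/a)^(1/b)
t = (55/2.146)^(1/1.099)
t = 25.629077^(1/1.099)

19.1351 min


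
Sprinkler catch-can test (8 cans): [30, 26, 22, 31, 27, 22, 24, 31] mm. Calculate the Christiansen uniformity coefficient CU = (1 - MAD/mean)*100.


mean = 26.625000 mm
MAD = 3.125000 mm
CU = (1 - 3.125000/26.625000)*100

88.2629 %


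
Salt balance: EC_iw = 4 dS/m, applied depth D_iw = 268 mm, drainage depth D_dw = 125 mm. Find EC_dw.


EC_dw = EC_iw * D_iw / D_dw
EC_dw = 4 * 268 / 125
EC_dw = 1072 / 125

8.5760 dS/m


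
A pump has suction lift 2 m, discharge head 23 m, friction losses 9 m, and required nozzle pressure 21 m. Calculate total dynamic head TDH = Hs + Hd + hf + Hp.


TDH = Hs + Hd + hf + Hp = 2 + 23 + 9 + 21 = 55

55 m


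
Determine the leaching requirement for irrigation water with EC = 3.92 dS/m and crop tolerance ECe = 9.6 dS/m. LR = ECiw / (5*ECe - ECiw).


LR = ECiw / (5*ECe - ECiw)
LR = 3.92 / (5*9.6 - 3.92)
LR = 3.92 / 44.0800

0.0889


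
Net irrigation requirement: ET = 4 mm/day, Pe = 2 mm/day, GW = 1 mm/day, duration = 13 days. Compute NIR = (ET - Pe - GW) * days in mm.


Daily deficit = ET - Pe - GW = 4 - 2 - 1 = 1 mm/day
NIR = 1 * 13 = 13 mm

13.0000 mm


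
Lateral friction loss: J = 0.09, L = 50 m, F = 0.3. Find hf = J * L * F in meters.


hf = J * L * F = 0.09 * 50 * 0.3 = 1.3500 m

1.3500 m


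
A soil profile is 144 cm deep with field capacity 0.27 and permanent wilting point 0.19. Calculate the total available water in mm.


AWC = (FC - PWP) * d * 10
AWC = (0.27 - 0.19) * 144 * 10
AWC = 0.0800 * 144 * 10

115.2000 mm


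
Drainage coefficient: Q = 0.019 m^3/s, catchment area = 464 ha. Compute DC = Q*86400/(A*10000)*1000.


DC = Q * 86400 / (A * 10000) * 1000
DC = 0.019 * 86400 / (464 * 10000) * 1000
DC = 1641600.0000 / 4640000

0.3538 mm/day


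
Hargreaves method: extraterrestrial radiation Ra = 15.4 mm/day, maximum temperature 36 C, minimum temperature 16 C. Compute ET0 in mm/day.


Tmean = (Tmax + Tmin)/2 = (36 + 16)/2 = 26.0
ET0 = 0.0023 * 15.4 * (26.0 + 17.8) * sqrt(36 - 16)
ET0 = 0.0023 * 15.4 * 43.8 * 4.472136

6.9381 mm/day


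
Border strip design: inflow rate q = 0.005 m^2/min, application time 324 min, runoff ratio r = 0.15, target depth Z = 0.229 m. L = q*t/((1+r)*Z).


L = q*t/((1+r)*Z)
L = 0.005*324/((1+0.15)*0.229)
L = 1.62/0.26335

6.1515 m


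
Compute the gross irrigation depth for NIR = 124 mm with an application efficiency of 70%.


Ea = 70% = 0.7
GID = NIR / Ea = 124 / 0.7 = 177.1429 mm

177.1429 mm


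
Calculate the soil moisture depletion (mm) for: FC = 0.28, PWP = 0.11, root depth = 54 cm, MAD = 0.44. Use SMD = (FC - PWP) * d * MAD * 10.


SMD = (FC - PWP) * d * MAD * 10
SMD = (0.28 - 0.11) * 54 * 0.44 * 10
SMD = 0.1700 * 54 * 0.44 * 10

40.3920 mm


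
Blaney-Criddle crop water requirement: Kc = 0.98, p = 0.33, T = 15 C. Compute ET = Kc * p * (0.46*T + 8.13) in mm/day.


ET = Kc * p * (0.46*T + 8.13)
ET = 0.98 * 0.33 * (0.46*15 + 8.13)
ET = 0.98 * 0.33 * 15.0300

4.8607 mm/day


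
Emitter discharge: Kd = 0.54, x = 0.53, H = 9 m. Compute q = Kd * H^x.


q = Kd * H^x = 0.54 * 9^0.53 = 0.54 * 3.204413

1.7304 L/h


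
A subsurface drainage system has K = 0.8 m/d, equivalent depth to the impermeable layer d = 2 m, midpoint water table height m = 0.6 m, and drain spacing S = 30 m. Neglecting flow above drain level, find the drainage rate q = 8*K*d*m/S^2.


q = 8*K*d*m/S^2
q = 8*0.8*2*0.6/30^2
q = 7.6800 / 900

0.0085 m/d


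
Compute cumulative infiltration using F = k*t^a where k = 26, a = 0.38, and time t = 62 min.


F = k * t^a = 26 * 62^0.38
F = 26 * 4.798537

124.7620 mm


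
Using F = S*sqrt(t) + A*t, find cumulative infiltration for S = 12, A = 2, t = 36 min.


F = S*sqrt(t) + A*t
F = 12*sqrt(36) + 2*36
F = 12*6.000000 + 72

144.0000 mm


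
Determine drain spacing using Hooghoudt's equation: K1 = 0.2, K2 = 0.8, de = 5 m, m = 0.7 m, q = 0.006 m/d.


S^2 = 8*K2*de*m/q + 4*K1*m^2/q
S^2 = 8*0.8*5*0.7/0.006 + 4*0.2*0.7^2/0.006
S = sqrt(3798.6667)

61.6333 m


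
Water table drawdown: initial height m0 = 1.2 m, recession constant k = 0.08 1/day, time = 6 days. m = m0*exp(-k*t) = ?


m = m0 * exp(-k*t)
m = 1.2 * exp(-0.08 * 6)
m = 1.2 * exp(-0.4800)

0.7425 m


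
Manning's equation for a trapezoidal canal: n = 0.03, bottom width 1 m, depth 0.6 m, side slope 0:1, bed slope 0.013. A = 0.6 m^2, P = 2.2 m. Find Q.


R = A/P = 0.6/2.2 = 0.272727
Q = (1/0.03) * 0.6 * 0.272727^(2/3) * 0.013^0.5

0.9590 m^3/s


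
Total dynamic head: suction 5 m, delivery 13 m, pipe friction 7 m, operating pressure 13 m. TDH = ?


TDH = Hs + Hd + hf + Hp = 5 + 13 + 7 + 13 = 38

38 m


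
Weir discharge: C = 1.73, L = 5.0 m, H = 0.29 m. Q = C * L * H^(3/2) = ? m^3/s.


Q = C * L * H^(3/2) = 1.73 * 5.0 * 0.29^1.5 = 1.73 * 5.0 * 0.156170

1.3509 m^3/s


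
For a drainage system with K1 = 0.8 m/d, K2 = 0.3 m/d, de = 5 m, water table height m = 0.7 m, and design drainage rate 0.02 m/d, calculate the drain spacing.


S^2 = 8*K2*de*m/q + 4*K1*m^2/q
S^2 = 8*0.3*5*0.7/0.02 + 4*0.8*0.7^2/0.02
S = sqrt(498.4000)

22.3249 m


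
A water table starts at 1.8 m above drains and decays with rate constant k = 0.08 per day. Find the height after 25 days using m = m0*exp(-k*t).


m = m0 * exp(-k*t)
m = 1.8 * exp(-0.08 * 25)
m = 1.8 * exp(-2.0000)

0.2436 m


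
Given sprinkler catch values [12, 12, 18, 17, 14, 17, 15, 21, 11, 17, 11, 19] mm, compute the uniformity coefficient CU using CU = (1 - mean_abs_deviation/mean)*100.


mean = 15.333333 mm
MAD = 2.833333 mm
CU = (1 - 2.833333/15.333333)*100

81.5217 %


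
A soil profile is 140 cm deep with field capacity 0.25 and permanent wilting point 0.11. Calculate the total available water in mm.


AWC = (FC - PWP) * d * 10
AWC = (0.25 - 0.11) * 140 * 10
AWC = 0.1400 * 140 * 10

196.0000 mm


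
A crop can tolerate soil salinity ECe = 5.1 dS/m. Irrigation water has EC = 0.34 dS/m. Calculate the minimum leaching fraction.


LR = ECiw / (5*ECe - ECiw)
LR = 0.34 / (5*5.1 - 0.34)
LR = 0.34 / 25.1600

0.0135


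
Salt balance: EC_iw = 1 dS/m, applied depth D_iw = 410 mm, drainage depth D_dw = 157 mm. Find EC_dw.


EC_dw = EC_iw * D_iw / D_dw
EC_dw = 1 * 410 / 157
EC_dw = 410 / 157

2.6115 dS/m


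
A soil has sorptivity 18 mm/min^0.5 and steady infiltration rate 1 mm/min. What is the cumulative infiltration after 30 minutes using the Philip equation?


F = S*sqrt(t) + A*t
F = 18*sqrt(30) + 1*30
F = 18*5.477226 + 30

128.5901 mm


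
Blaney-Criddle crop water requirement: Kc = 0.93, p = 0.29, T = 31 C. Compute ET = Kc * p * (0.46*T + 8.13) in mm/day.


ET = Kc * p * (0.46*T + 8.13)
ET = 0.93 * 0.29 * (0.46*31 + 8.13)
ET = 0.93 * 0.29 * 22.3900

6.0386 mm/day


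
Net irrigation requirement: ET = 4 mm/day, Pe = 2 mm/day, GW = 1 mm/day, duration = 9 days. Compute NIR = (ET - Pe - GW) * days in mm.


Daily deficit = ET - Pe - GW = 4 - 2 - 1 = 1 mm/day
NIR = 1 * 9 = 9 mm

9.0000 mm


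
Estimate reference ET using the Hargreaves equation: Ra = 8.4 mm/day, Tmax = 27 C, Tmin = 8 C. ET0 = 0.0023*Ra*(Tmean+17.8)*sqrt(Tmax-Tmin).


Tmean = (Tmax + Tmin)/2 = (27 + 8)/2 = 17.5
ET0 = 0.0023 * 8.4 * (17.5 + 17.8) * sqrt(27 - 8)
ET0 = 0.0023 * 8.4 * 35.3 * 4.358899

2.9728 mm/day


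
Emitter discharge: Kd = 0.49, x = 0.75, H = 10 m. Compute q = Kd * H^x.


q = Kd * H^x = 0.49 * 10^0.75 = 0.49 * 5.623413

2.7555 L/h


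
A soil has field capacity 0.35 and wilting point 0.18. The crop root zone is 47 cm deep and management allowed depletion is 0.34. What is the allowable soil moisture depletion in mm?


SMD = (FC - PWP) * d * MAD * 10
SMD = (0.35 - 0.18) * 47 * 0.34 * 10
SMD = 0.1700 * 47 * 0.34 * 10

27.1660 mm


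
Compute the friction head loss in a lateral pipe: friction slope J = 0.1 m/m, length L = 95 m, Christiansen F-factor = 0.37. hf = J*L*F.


hf = J * L * F = 0.1 * 95 * 0.37 = 3.5150 m

3.5150 m


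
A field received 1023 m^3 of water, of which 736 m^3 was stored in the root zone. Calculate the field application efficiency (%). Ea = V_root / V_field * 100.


Ea = V_root / V_field * 100 = 736 / 1023 * 100 = 71.9453%

71.9453 %


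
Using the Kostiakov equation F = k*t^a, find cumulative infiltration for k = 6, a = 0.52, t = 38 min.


F = k * t^a = 6 * 38^0.52
F = 6 * 6.629602

39.7776 mm


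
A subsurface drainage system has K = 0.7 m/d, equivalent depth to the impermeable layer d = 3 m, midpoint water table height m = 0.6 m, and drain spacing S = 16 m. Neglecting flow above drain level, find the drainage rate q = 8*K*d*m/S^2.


q = 8*K*d*m/S^2
q = 8*0.7*3*0.6/16^2
q = 10.0800 / 256

0.0394 m/d


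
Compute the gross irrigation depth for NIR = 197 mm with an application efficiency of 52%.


Ea = 52% = 0.52
GID = NIR / Ea = 197 / 0.52 = 378.8462 mm

378.8462 mm


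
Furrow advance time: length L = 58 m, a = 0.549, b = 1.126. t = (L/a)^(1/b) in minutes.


t = (L/a)^(1/b)
t = (58/0.549)^(1/1.126)
t = 105.646630^(1/1.126)

62.7170 min


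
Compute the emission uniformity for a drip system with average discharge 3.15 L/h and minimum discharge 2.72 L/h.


EU = (q_min/q_avg)*100 = (2.72/3.15)*100 = 86.3492%

86.3492 %


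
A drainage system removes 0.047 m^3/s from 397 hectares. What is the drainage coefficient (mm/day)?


DC = Q * 86400 / (A * 10000) * 1000
DC = 0.047 * 86400 / (397 * 10000) * 1000
DC = 4060800.0000 / 3970000

1.0229 mm/day


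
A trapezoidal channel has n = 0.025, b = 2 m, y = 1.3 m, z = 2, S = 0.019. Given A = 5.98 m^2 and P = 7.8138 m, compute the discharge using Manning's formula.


R = A/P = 5.98/7.8138 = 0.765313
Q = (1/0.025) * 5.98 * 0.765313^(2/3) * 0.019^0.5

27.5865 m^3/s


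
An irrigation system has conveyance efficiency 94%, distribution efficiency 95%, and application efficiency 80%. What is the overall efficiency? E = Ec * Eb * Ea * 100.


Ec = 0.94, Eb = 0.95, Ea = 0.8
E = 0.94 * 0.95 * 0.8 * 100 = 71.4400%

71.4400 %


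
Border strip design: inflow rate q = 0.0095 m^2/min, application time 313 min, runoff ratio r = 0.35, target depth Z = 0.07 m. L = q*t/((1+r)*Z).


L = q*t/((1+r)*Z)
L = 0.0095*313/((1+0.35)*0.07)
L = 2.9735/0.0945

31.4656 m


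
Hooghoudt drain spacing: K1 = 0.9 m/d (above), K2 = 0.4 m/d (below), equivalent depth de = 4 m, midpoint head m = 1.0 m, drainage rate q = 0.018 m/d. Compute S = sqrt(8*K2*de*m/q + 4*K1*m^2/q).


S^2 = 8*K2*de*m/q + 4*K1*m^2/q
S^2 = 8*0.4*4*1.0/0.018 + 4*0.9*1.0^2/0.018
S = sqrt(911.1111)

30.1846 m


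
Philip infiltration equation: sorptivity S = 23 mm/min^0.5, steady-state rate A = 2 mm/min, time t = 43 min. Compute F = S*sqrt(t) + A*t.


F = S*sqrt(t) + A*t
F = 23*sqrt(43) + 2*43
F = 23*6.557439 + 86

236.8211 mm


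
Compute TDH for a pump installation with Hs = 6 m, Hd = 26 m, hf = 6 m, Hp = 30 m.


TDH = Hs + Hd + hf + Hp = 6 + 26 + 6 + 30 = 68

68 m


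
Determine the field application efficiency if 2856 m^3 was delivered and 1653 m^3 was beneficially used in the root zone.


Ea = V_root / V_field * 100 = 1653 / 2856 * 100 = 57.8782%

57.8782 %


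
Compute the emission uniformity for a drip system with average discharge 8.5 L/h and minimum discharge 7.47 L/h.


EU = (q_min/q_avg)*100 = (7.47/8.5)*100 = 87.8824%

87.8824 %


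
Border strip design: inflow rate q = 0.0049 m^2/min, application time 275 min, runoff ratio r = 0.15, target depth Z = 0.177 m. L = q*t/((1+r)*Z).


L = q*t/((1+r)*Z)
L = 0.0049*275/((1+0.15)*0.177)
L = 1.3475/0.20355

6.6200 m


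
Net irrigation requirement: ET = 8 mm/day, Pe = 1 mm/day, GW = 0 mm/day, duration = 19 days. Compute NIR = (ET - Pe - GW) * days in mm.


Daily deficit = ET - Pe - GW = 8 - 1 - 0 = 7 mm/day
NIR = 7 * 19 = 133 mm

133.0000 mm


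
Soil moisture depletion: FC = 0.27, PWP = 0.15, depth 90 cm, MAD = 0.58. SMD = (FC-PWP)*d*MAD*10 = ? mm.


SMD = (FC - PWP) * d * MAD * 10
SMD = (0.27 - 0.15) * 90 * 0.58 * 10
SMD = 0.1200 * 90 * 0.58 * 10

62.6400 mm


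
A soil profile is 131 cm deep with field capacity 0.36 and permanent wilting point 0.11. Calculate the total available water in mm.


AWC = (FC - PWP) * d * 10
AWC = (0.36 - 0.11) * 131 * 10
AWC = 0.2500 * 131 * 10

327.5000 mm


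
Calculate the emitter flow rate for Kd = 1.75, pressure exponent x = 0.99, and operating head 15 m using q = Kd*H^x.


q = Kd * H^x = 1.75 * 15^0.99 = 1.75 * 14.599243

25.5487 L/h


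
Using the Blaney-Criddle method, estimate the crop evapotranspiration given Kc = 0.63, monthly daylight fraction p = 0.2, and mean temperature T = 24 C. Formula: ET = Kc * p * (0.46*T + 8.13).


ET = Kc * p * (0.46*T + 8.13)
ET = 0.63 * 0.2 * (0.46*24 + 8.13)
ET = 0.63 * 0.2 * 19.1700

2.4154 mm/day


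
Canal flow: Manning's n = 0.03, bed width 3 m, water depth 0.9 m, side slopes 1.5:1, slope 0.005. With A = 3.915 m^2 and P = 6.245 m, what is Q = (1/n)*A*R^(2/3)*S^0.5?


R = A/P = 3.915/6.245 = 0.626902
Q = (1/0.03) * 3.915 * 0.626902^(2/3) * 0.005^0.5

6.7592 m^3/s


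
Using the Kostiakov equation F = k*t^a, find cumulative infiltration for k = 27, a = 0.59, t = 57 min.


F = k * t^a = 27 * 57^0.59
F = 27 * 10.863410

293.3121 mm


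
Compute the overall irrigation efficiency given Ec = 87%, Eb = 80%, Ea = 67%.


Ec = 0.87, Eb = 0.8, Ea = 0.67
E = 0.87 * 0.8 * 0.67 * 100 = 46.6320%

46.6320 %


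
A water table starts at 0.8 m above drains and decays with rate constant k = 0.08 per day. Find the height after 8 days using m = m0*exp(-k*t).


m = m0 * exp(-k*t)
m = 0.8 * exp(-0.08 * 8)
m = 0.8 * exp(-0.6400)

0.4218 m


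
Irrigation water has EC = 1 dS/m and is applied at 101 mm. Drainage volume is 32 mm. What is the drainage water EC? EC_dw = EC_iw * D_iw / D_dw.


EC_dw = EC_iw * D_iw / D_dw
EC_dw = 1 * 101 / 32
EC_dw = 101 / 32

3.1562 dS/m


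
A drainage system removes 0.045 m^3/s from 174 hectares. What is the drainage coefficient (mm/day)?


DC = Q * 86400 / (A * 10000) * 1000
DC = 0.045 * 86400 / (174 * 10000) * 1000
DC = 3888000.0000 / 1740000

2.2345 mm/day


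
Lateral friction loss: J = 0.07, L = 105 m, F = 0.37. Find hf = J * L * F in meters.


hf = J * L * F = 0.07 * 105 * 0.37 = 2.7195 m

2.7195 m


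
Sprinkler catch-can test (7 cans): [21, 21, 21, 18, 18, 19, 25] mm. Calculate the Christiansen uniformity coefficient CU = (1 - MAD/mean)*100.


mean = 20.428571 mm
MAD = 1.795918 mm
CU = (1 - 1.795918/20.428571)*100

91.2088 %


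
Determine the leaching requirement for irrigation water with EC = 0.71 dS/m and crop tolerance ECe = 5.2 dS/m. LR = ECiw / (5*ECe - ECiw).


LR = ECiw / (5*ECe - ECiw)
LR = 0.71 / (5*5.2 - 0.71)
LR = 0.71 / 25.2900

0.0281


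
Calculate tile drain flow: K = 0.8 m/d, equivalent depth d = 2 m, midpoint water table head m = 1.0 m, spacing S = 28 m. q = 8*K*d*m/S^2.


q = 8*K*d*m/S^2
q = 8*0.8*2*1.0/28^2
q = 12.8000 / 784

0.0163 m/d


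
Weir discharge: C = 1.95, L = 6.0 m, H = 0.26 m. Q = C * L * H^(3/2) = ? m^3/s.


Q = C * L * H^(3/2) = 1.95 * 6.0 * 0.26^1.5 = 1.95 * 6.0 * 0.132575

1.5511 m^3/s


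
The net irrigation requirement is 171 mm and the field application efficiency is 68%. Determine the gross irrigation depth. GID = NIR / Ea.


Ea = 68% = 0.68
GID = NIR / Ea = 171 / 0.68 = 251.4706 mm

251.4706 mm


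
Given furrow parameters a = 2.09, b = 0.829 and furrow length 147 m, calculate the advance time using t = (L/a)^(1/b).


t = (L/a)^(1/b)
t = (147/2.09)^(1/0.829)
t = 70.334928^(1/0.829)

169.1188 min


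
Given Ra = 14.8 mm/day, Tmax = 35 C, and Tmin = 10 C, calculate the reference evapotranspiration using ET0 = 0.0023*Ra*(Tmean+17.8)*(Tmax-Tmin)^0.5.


Tmean = (Tmax + Tmin)/2 = (35 + 10)/2 = 22.5
ET0 = 0.0023 * 14.8 * (22.5 + 17.8) * sqrt(35 - 10)
ET0 = 0.0023 * 14.8 * 40.3 * 5.000000

6.8591 mm/day


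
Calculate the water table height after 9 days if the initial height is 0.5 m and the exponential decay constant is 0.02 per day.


m = m0 * exp(-k*t)
m = 0.5 * exp(-0.02 * 9)
m = 0.5 * exp(-0.1800)

0.4176 m


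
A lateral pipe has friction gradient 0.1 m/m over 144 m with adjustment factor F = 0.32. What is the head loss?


hf = J * L * F = 0.1 * 144 * 0.32 = 4.6080 m

4.6080 m


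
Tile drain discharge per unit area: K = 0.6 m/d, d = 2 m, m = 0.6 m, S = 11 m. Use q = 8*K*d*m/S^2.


q = 8*K*d*m/S^2
q = 8*0.6*2*0.6/11^2
q = 5.7600 / 121

0.0476 m/d


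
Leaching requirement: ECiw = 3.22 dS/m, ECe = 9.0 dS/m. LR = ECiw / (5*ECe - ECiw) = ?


LR = ECiw / (5*ECe - ECiw)
LR = 3.22 / (5*9.0 - 3.22)
LR = 3.22 / 41.7800

0.0771


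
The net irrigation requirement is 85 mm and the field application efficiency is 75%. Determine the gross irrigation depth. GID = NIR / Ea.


Ea = 75% = 0.75
GID = NIR / Ea = 85 / 0.75 = 113.3333 mm

113.3333 mm


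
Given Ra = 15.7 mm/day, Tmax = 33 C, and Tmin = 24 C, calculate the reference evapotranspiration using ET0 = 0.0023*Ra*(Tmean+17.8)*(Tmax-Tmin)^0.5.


Tmean = (Tmax + Tmin)/2 = (33 + 24)/2 = 28.5
ET0 = 0.0023 * 15.7 * (28.5 + 17.8) * sqrt(33 - 24)
ET0 = 0.0023 * 15.7 * 46.3 * 3.000000

5.0157 mm/day


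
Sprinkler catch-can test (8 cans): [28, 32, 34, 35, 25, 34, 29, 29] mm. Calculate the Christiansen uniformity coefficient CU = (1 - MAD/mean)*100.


mean = 30.750000 mm
MAD = 3.000000 mm
CU = (1 - 3.000000/30.750000)*100

90.2439 %


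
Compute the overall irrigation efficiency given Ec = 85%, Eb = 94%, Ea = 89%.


Ec = 0.85, Eb = 0.94, Ea = 0.89
E = 0.85 * 0.94 * 0.89 * 100 = 71.1110%

71.1110 %


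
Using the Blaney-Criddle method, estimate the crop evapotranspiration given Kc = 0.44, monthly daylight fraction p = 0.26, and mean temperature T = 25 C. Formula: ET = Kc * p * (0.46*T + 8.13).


ET = Kc * p * (0.46*T + 8.13)
ET = 0.44 * 0.26 * (0.46*25 + 8.13)
ET = 0.44 * 0.26 * 19.6300

2.2457 mm/day


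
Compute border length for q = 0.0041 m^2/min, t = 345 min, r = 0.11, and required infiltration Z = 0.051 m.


L = q*t/((1+r)*Z)
L = 0.0041*345/((1+0.11)*0.051)
L = 1.4145/0.05661

24.9868 m


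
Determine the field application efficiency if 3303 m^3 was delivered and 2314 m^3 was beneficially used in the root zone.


Ea = V_root / V_field * 100 = 2314 / 3303 * 100 = 70.0575%

70.0575 %


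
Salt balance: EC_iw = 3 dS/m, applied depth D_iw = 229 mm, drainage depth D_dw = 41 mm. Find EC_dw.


EC_dw = EC_iw * D_iw / D_dw
EC_dw = 3 * 229 / 41
EC_dw = 687 / 41

16.7561 dS/m


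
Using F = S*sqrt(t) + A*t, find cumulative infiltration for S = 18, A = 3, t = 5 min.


F = S*sqrt(t) + A*t
F = 18*sqrt(5) + 3*5
F = 18*2.236068 + 15

55.2492 mm


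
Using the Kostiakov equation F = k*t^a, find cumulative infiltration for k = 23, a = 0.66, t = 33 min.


F = k * t^a = 23 * 33^0.66
F = 23 * 10.051230

231.1783 mm


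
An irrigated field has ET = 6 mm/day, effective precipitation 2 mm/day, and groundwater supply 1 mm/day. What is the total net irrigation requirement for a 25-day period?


Daily deficit = ET - Pe - GW = 6 - 2 - 1 = 3 mm/day
NIR = 3 * 25 = 75 mm

75.0000 mm


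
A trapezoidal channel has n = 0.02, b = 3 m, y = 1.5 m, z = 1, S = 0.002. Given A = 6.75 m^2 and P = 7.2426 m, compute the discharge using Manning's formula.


R = A/P = 6.75/7.2426 = 0.931986
Q = (1/0.02) * 6.75 * 0.931986^(2/3) * 0.002^0.5

14.4011 m^3/s


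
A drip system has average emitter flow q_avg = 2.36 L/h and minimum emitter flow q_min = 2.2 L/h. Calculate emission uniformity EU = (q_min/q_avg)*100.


EU = (q_min/q_avg)*100 = (2.2/2.36)*100 = 93.2203%

93.2203 %


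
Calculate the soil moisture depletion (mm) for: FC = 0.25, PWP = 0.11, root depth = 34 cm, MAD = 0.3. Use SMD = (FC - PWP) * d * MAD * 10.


SMD = (FC - PWP) * d * MAD * 10
SMD = (0.25 - 0.11) * 34 * 0.3 * 10
SMD = 0.1400 * 34 * 0.3 * 10

14.2800 mm


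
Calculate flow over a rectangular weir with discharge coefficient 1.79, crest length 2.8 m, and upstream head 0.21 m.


Q = C * L * H^(3/2) = 1.79 * 2.8 * 0.21^1.5 = 1.79 * 2.8 * 0.096234

0.4823 m^3/s


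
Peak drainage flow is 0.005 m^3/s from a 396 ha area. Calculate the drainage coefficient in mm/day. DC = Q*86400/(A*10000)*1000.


DC = Q * 86400 / (A * 10000) * 1000
DC = 0.005 * 86400 / (396 * 10000) * 1000
DC = 432000.0000 / 3960000

0.1091 mm/day


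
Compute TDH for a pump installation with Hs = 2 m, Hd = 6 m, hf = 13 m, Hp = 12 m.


TDH = Hs + Hd + hf + Hp = 2 + 6 + 13 + 12 = 33

33 m


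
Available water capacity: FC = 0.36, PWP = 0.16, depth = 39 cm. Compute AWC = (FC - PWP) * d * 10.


AWC = (FC - PWP) * d * 10
AWC = (0.36 - 0.16) * 39 * 10
AWC = 0.2000 * 39 * 10

78.0000 mm


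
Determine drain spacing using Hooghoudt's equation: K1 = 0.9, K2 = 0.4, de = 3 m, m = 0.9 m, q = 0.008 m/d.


S^2 = 8*K2*de*m/q + 4*K1*m^2/q
S^2 = 8*0.4*3*0.9/0.008 + 4*0.9*0.9^2/0.008
S = sqrt(1444.5000)

38.0066 m


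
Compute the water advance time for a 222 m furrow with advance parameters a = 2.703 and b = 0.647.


t = (L/a)^(1/b)
t = (222/2.703)^(1/0.647)
t = 82.130966^(1/0.647)

910.0232 min


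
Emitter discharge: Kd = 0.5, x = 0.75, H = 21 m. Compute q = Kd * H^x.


q = Kd * H^x = 0.5 * 21^0.75 = 0.5 * 9.809898

4.9049 L/h


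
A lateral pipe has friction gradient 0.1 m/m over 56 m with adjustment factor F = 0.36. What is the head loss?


hf = J * L * F = 0.1 * 56 * 0.36 = 2.0160 m

2.0160 m


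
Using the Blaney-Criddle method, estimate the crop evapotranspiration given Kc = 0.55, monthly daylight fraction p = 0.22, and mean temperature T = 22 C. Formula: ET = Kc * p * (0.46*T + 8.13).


ET = Kc * p * (0.46*T + 8.13)
ET = 0.55 * 0.22 * (0.46*22 + 8.13)
ET = 0.55 * 0.22 * 18.2500

2.2083 mm/day


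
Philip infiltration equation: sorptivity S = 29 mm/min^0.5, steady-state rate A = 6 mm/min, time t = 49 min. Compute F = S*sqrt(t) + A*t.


F = S*sqrt(t) + A*t
F = 29*sqrt(49) + 6*49
F = 29*7.000000 + 294

497.0000 mm


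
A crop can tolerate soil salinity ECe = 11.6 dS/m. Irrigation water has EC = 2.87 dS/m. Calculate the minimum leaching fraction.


LR = ECiw / (5*ECe - ECiw)
LR = 2.87 / (5*11.6 - 2.87)
LR = 2.87 / 55.1300

0.0521


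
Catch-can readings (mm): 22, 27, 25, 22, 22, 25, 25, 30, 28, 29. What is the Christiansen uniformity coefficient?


mean = 25.500000 mm
MAD = 2.400000 mm
CU = (1 - 2.400000/25.500000)*100

90.5882 %


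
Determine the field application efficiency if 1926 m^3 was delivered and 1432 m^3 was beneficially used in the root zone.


Ea = V_root / V_field * 100 = 1432 / 1926 * 100 = 74.3510%

74.3510 %


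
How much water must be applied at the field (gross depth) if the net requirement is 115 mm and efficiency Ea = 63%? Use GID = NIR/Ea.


Ea = 63% = 0.63
GID = NIR / Ea = 115 / 0.63 = 182.5397 mm

182.5397 mm


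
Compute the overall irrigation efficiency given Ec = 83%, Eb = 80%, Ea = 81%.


Ec = 0.83, Eb = 0.8, Ea = 0.81
E = 0.83 * 0.8 * 0.81 * 100 = 53.7840%

53.7840 %


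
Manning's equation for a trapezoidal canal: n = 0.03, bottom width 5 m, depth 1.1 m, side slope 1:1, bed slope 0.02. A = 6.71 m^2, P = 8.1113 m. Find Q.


R = A/P = 6.71/8.1113 = 0.827241
Q = (1/0.03) * 6.71 * 0.827241^(2/3) * 0.02^0.5

27.8743 m^3/s


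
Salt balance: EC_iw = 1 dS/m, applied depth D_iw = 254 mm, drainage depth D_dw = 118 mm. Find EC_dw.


EC_dw = EC_iw * D_iw / D_dw
EC_dw = 1 * 254 / 118
EC_dw = 254 / 118

2.1525 dS/m


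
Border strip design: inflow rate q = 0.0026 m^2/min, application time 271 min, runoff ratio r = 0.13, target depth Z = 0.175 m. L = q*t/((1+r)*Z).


L = q*t/((1+r)*Z)
L = 0.0026*271/((1+0.13)*0.175)
L = 0.7046/0.19775

3.5631 m


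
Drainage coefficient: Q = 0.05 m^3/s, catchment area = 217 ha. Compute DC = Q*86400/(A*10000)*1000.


DC = Q * 86400 / (A * 10000) * 1000
DC = 0.05 * 86400 / (217 * 10000) * 1000
DC = 4320000.0000 / 2170000

1.9908 mm/day


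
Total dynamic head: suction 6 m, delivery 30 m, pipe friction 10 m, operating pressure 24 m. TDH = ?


TDH = Hs + Hd + hf + Hp = 6 + 30 + 10 + 24 = 70

70 m


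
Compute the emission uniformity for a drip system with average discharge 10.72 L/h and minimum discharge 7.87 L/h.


EU = (q_min/q_avg)*100 = (7.87/10.72)*100 = 73.4142%

73.4142 %


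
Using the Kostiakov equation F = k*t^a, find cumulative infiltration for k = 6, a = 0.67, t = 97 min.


F = k * t^a = 6 * 97^0.67
F = 6 * 21.435670

128.6140 mm


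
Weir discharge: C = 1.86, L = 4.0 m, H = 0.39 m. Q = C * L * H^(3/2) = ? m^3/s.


Q = C * L * H^(3/2) = 1.86 * 4.0 * 0.39^1.5 = 1.86 * 4.0 * 0.243555

1.8120 m^3/s


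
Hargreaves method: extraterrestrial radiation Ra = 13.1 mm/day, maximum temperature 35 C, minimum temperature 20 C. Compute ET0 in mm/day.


Tmean = (Tmax + Tmin)/2 = (35 + 20)/2 = 27.5
ET0 = 0.0023 * 13.1 * (27.5 + 17.8) * sqrt(35 - 20)
ET0 = 0.0023 * 13.1 * 45.3 * 3.872983

5.2862 mm/day


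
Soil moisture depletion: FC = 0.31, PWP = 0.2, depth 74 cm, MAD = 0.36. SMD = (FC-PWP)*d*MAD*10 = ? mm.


SMD = (FC - PWP) * d * MAD * 10
SMD = (0.31 - 0.2) * 74 * 0.36 * 10
SMD = 0.1100 * 74 * 0.36 * 10

29.3040 mm


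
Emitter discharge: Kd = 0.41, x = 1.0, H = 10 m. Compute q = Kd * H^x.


q = Kd * H^x = 0.41 * 10^1.0 = 0.41 * 10.000000

4.1000 L/h


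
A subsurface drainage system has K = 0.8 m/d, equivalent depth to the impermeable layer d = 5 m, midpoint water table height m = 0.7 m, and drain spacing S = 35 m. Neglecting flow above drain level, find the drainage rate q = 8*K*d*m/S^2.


q = 8*K*d*m/S^2
q = 8*0.8*5*0.7/35^2
q = 22.4000 / 1225

0.0183 m/d


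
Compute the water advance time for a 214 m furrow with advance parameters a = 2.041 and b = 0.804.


t = (L/a)^(1/b)
t = (214/2.041)^(1/0.804)
t = 104.850563^(1/0.804)

325.9475 min


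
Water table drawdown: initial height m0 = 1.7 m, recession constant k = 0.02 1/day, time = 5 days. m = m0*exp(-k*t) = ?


m = m0 * exp(-k*t)
m = 1.7 * exp(-0.02 * 5)
m = 1.7 * exp(-0.1000)

1.5382 m


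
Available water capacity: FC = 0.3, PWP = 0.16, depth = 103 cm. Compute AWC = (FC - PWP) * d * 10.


AWC = (FC - PWP) * d * 10
AWC = (0.3 - 0.16) * 103 * 10
AWC = 0.1400 * 103 * 10

144.2000 mm


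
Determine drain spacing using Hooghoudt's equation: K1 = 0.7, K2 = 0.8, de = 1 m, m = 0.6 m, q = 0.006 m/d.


S^2 = 8*K2*de*m/q + 4*K1*m^2/q
S^2 = 8*0.8*1*0.6/0.006 + 4*0.7*0.6^2/0.006
S = sqrt(808.0000)

28.4253 m


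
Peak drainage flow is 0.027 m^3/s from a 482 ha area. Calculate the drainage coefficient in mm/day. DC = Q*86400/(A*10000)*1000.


DC = Q * 86400 / (A * 10000) * 1000
DC = 0.027 * 86400 / (482 * 10000) * 1000
DC = 2332800.0000 / 4820000

0.4840 mm/day


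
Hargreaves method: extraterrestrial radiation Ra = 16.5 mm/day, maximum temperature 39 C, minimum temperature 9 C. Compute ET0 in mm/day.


Tmean = (Tmax + Tmin)/2 = (39 + 9)/2 = 24.0
ET0 = 0.0023 * 16.5 * (24.0 + 17.8) * sqrt(39 - 9)
ET0 = 0.0023 * 16.5 * 41.8 * 5.477226

8.6886 mm/day


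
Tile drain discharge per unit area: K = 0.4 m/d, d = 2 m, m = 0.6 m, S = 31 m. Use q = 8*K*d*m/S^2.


q = 8*K*d*m/S^2
q = 8*0.4*2*0.6/31^2
q = 3.8400 / 961

0.0040 m/d


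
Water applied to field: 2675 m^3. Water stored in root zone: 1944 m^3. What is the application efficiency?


Ea = V_root / V_field * 100 = 1944 / 2675 * 100 = 72.6729%

72.6729 %


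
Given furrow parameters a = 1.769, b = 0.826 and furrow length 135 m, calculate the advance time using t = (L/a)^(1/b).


t = (L/a)^(1/b)
t = (135/1.769)^(1/0.826)
t = 76.314302^(1/0.826)

190.1884 min


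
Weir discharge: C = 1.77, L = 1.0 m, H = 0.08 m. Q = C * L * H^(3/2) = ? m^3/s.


Q = C * L * H^(3/2) = 1.77 * 1.0 * 0.08^1.5 = 1.77 * 1.0 * 0.022627

0.0400 m^3/s


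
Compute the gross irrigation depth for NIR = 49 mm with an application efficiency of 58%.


Ea = 58% = 0.58
GID = NIR / Ea = 49 / 0.58 = 84.4828 mm

84.4828 mm


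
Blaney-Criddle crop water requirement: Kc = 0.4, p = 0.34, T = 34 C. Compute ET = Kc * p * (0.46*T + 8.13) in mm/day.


ET = Kc * p * (0.46*T + 8.13)
ET = 0.4 * 0.34 * (0.46*34 + 8.13)
ET = 0.4 * 0.34 * 23.7700

3.2327 mm/day


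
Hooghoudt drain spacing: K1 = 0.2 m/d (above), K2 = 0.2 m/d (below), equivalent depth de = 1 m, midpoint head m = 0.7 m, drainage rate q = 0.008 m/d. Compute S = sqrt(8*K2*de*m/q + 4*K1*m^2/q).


S^2 = 8*K2*de*m/q + 4*K1*m^2/q
S^2 = 8*0.2*1*0.7/0.008 + 4*0.2*0.7^2/0.008
S = sqrt(189.0000)

13.7477 m


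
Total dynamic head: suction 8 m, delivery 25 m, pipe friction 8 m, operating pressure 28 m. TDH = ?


TDH = Hs + Hd + hf + Hp = 8 + 25 + 8 + 28 = 69

69 m


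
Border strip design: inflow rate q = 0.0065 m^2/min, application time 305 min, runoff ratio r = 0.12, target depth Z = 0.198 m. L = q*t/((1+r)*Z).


L = q*t/((1+r)*Z)
L = 0.0065*305/((1+0.12)*0.198)
L = 1.9825/0.22176

8.9398 m


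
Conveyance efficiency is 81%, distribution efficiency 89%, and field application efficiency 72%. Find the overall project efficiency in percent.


Ec = 0.81, Eb = 0.89, Ea = 0.72
E = 0.81 * 0.89 * 0.72 * 100 = 51.9048%

51.9048 %


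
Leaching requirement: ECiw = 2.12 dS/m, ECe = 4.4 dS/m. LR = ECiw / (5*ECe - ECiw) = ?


LR = ECiw / (5*ECe - ECiw)
LR = 2.12 / (5*4.4 - 2.12)
LR = 2.12 / 19.8800

0.1066


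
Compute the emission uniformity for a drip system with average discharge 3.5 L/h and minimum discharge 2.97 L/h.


EU = (q_min/q_avg)*100 = (2.97/3.5)*100 = 84.8571%

84.8571 %


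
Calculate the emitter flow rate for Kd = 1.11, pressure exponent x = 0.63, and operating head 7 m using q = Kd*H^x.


q = Kd * H^x = 1.11 * 7^0.63 = 1.11 * 3.407311

3.7821 L/h


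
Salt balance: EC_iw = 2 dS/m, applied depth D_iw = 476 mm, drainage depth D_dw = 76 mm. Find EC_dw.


EC_dw = EC_iw * D_iw / D_dw
EC_dw = 2 * 476 / 76
EC_dw = 952 / 76

12.5263 dS/m


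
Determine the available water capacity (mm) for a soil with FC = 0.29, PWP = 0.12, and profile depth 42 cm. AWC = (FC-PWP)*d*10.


AWC = (FC - PWP) * d * 10
AWC = (0.29 - 0.12) * 42 * 10
AWC = 0.1700 * 42 * 10

71.4000 mm


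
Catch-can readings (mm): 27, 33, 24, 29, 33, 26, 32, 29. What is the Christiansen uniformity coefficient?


mean = 29.125000 mm
MAD = 2.656250 mm
CU = (1 - 2.656250/29.125000)*100

90.8798 %


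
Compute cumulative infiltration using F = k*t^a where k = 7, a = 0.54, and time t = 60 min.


F = k * t^a = 7 * 60^0.54
F = 7 * 9.124345

63.8704 mm


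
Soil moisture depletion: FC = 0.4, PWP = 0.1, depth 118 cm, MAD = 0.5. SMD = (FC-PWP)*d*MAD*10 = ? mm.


SMD = (FC - PWP) * d * MAD * 10
SMD = (0.4 - 0.1) * 118 * 0.5 * 10
SMD = 0.3000 * 118 * 0.5 * 10

177.0000 mm


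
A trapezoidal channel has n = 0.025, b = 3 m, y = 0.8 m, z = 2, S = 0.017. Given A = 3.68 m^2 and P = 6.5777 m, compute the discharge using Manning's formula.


R = A/P = 3.68/6.5777 = 0.559466
Q = (1/0.025) * 3.68 * 0.559466^(2/3) * 0.017^0.5

13.0311 m^3/s


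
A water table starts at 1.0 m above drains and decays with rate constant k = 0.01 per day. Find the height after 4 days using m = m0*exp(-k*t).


m = m0 * exp(-k*t)
m = 1.0 * exp(-0.01 * 4)
m = 1.0 * exp(-0.0400)

0.9608 m


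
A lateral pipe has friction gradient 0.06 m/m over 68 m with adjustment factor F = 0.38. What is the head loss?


hf = J * L * F = 0.06 * 68 * 0.38 = 1.5504 m

1.5504 m


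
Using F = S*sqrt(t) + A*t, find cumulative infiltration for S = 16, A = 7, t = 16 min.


F = S*sqrt(t) + A*t
F = 16*sqrt(16) + 7*16
F = 16*4.000000 + 112

176.0000 mm


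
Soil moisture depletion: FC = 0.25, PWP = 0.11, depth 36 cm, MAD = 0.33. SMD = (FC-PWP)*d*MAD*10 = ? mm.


SMD = (FC - PWP) * d * MAD * 10
SMD = (0.25 - 0.11) * 36 * 0.33 * 10
SMD = 0.1400 * 36 * 0.33 * 10

16.6320 mm


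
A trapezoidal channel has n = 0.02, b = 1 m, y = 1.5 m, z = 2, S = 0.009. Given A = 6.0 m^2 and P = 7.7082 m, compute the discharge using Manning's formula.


R = A/P = 6.0/7.7082 = 0.778392
Q = (1/0.02) * 6.0 * 0.778392^(2/3) * 0.009^0.5

24.0829 m^3/s


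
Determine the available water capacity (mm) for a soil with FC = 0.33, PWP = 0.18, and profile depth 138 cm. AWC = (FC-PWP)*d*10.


AWC = (FC - PWP) * d * 10
AWC = (0.33 - 0.18) * 138 * 10
AWC = 0.1500 * 138 * 10

207.0000 mm


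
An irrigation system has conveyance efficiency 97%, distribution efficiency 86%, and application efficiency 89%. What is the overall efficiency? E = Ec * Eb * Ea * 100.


Ec = 0.97, Eb = 0.86, Ea = 0.89
E = 0.97 * 0.86 * 0.89 * 100 = 74.2438%

74.2438 %


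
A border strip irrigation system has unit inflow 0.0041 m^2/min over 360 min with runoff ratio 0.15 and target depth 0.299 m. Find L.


L = q*t/((1+r)*Z)
L = 0.0041*360/((1+0.15)*0.299)
L = 1.476/0.34385

4.2926 m


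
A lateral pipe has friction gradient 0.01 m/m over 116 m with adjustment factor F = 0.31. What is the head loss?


hf = J * L * F = 0.01 * 116 * 0.31 = 0.3596 m

0.3596 m


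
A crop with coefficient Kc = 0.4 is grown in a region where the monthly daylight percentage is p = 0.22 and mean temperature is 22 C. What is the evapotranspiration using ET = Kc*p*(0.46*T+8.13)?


ET = Kc * p * (0.46*T + 8.13)
ET = 0.4 * 0.22 * (0.46*22 + 8.13)
ET = 0.4 * 0.22 * 18.2500

1.6060 mm/day


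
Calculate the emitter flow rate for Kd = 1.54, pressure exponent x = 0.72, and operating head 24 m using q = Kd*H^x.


q = Kd * H^x = 1.54 * 24^0.72 = 1.54 * 9.857167

15.1800 L/h


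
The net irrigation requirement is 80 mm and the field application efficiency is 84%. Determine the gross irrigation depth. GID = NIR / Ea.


Ea = 84% = 0.84
GID = NIR / Ea = 80 / 0.84 = 95.2381 mm

95.2381 mm


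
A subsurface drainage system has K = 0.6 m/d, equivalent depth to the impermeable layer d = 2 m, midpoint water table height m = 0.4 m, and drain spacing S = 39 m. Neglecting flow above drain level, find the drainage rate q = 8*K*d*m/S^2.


q = 8*K*d*m/S^2
q = 8*0.6*2*0.4/39^2
q = 3.8400 / 1521

0.0025 m/d


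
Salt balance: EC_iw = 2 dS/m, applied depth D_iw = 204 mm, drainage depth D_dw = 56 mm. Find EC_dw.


EC_dw = EC_iw * D_iw / D_dw
EC_dw = 2 * 204 / 56
EC_dw = 408 / 56

7.2857 dS/m


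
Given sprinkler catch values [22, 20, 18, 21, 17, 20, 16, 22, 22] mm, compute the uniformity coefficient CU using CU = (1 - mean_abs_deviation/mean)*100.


mean = 19.777778 mm
MAD = 1.851852 mm
CU = (1 - 1.851852/19.777778)*100

90.6367 %


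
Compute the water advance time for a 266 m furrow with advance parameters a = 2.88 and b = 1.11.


t = (L/a)^(1/b)
t = (266/2.88)^(1/1.11)
t = 92.361111^(1/1.11)

58.9808 min


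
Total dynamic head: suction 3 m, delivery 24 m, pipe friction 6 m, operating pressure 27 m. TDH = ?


TDH = Hs + Hd + hf + Hp = 3 + 24 + 6 + 27 = 60

60 m


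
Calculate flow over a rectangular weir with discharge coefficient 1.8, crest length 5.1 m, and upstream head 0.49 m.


Q = C * L * H^(3/2) = 1.8 * 5.1 * 0.49^1.5 = 1.8 * 5.1 * 0.343000

3.1487 m^3/s


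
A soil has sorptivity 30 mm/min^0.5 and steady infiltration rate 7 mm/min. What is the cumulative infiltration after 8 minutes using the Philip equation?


F = S*sqrt(t) + A*t
F = 30*sqrt(8) + 7*8
F = 30*2.828427 + 56

140.8528 mm


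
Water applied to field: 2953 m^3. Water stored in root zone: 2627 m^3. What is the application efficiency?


Ea = V_root / V_field * 100 = 2627 / 2953 * 100 = 88.9604%

88.9604 %


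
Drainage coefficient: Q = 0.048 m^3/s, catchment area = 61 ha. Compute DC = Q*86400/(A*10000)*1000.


DC = Q * 86400 / (A * 10000) * 1000
DC = 0.048 * 86400 / (61 * 10000) * 1000
DC = 4147200.0000 / 610000

6.7987 mm/day


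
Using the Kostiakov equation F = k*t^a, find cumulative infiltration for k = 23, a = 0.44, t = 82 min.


F = k * t^a = 23 * 82^0.44
F = 23 * 6.951493

159.8843 mm


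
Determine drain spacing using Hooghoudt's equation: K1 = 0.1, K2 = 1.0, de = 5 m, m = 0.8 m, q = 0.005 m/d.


S^2 = 8*K2*de*m/q + 4*K1*m^2/q
S^2 = 8*1.0*5*0.8/0.005 + 4*0.1*0.8^2/0.005
S = sqrt(6451.2000)

80.3194 m


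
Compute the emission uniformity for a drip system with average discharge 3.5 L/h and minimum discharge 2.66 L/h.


EU = (q_min/q_avg)*100 = (2.66/3.5)*100 = 76.0000%

76.0000 %


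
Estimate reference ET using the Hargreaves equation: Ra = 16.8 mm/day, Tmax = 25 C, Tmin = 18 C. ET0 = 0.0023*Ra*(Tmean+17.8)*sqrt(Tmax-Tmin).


Tmean = (Tmax + Tmin)/2 = (25 + 18)/2 = 21.5
ET0 = 0.0023 * 16.8 * (21.5 + 17.8) * sqrt(25 - 18)
ET0 = 0.0023 * 16.8 * 39.3 * 2.645751

4.0177 mm/day


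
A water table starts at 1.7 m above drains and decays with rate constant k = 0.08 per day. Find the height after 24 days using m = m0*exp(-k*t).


m = m0 * exp(-k*t)
m = 1.7 * exp(-0.08 * 24)
m = 1.7 * exp(-1.9200)

0.2492 m
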